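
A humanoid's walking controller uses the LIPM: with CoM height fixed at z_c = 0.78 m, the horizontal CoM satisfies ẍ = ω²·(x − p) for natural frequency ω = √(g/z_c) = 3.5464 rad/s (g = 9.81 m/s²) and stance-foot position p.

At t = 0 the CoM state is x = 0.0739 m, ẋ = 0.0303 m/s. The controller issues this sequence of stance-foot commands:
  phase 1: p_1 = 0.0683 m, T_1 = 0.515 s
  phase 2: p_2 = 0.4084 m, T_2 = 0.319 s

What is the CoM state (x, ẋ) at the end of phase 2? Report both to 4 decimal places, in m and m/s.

x = -0.0375, ẋ = -1.1916

phase 1: p=0.0683, T=0.515, ωT=1.826396, cosh=3.186226, sinh=3.025234; start (x,ẋ)=(0.073900, 0.030300) → end (x,ẋ)=(0.111990, 0.156623)
phase 2: p=0.4084, T=0.319, ωT=1.131302, cosh=1.711151, sinh=1.388538; start (x,ẋ)=(0.111990, 0.156623) → end (x,ẋ)=(-0.037479, -1.191608)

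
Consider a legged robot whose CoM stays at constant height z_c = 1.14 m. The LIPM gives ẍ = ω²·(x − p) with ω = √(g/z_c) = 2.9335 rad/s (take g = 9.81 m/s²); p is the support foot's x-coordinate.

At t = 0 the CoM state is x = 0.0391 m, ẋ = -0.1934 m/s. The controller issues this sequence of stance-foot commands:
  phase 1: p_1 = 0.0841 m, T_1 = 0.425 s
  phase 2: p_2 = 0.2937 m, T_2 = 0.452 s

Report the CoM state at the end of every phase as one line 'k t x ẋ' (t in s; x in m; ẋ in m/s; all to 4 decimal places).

1 0.4250 -0.1059 -0.5749
2 0.8770 -0.8546 -3.2100

phase 1: p=0.0841, T=0.425, ωT=1.246738, cosh=1.883208, sinh=1.595767; start (x,ẋ)=(0.039100, -0.193400) → end (x,ẋ)=(-0.105850, -0.574866)
phase 2: p=0.2937, T=0.452, ωT=1.325942, cosh=2.015642, sinh=1.750089; start (x,ẋ)=(-0.105850, -0.574866) → end (x,ẋ)=(-0.854608, -3.209968)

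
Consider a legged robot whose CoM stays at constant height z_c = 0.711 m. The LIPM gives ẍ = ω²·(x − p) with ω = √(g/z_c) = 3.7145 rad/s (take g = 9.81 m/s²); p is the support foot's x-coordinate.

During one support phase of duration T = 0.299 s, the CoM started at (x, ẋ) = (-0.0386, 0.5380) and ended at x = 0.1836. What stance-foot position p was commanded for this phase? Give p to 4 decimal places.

p = -0.0769

ωT = 3.7145·0.299 = 1.110635; cosh(ωT) = 1.682818, sinh(ωT) = 1.353469
x(T) = p + (x₀−p)·cosh(ωT) + (ẋ₀/ω)·sinh(ωT) ⇒ p·(1 − cosh) = x(T) − x₀·cosh − (ẋ₀/ω)·sinh
numerator   = 0.1836 − (-0.0386)·1.682818 − (0.5380/3.7145)·1.353469 = 0.052523
denominator = 1 − 1.682818 = -0.682818
p = 0.052523 / -0.682818 = -0.0769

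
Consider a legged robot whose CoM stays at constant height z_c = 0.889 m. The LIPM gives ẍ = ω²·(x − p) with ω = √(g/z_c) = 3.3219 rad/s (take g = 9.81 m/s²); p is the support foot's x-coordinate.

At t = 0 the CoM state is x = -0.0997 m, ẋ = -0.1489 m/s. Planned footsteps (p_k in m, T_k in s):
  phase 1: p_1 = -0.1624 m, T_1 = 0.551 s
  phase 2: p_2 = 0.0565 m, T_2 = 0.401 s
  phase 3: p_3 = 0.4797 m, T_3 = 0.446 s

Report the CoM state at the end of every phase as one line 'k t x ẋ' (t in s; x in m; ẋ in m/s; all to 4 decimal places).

phase 1: p=-0.1624, T=0.551, ωT=1.830367, cosh=3.198265, sinh=3.037910; start (x,ẋ)=(-0.099700, -0.148900) → end (x,ẋ)=(-0.098039, 0.156524)
phase 2: p=0.0565, T=0.401, ωT=1.332082, cosh=2.026425, sinh=1.762498; start (x,ẋ)=(-0.098039, 0.156524) → end (x,ẋ)=(-0.173616, -0.587620)
phase 3: p=0.4797, T=0.446, ωT=1.481567, cosh=2.313559, sinh=2.086278; start (x,ẋ)=(-0.173616, -0.587620) → end (x,ẋ)=(-1.400831, -5.887235)

1 0.5510 -0.0980 0.1565
2 0.9520 -0.1736 -0.5876
3 1.3980 -1.4008 -5.8872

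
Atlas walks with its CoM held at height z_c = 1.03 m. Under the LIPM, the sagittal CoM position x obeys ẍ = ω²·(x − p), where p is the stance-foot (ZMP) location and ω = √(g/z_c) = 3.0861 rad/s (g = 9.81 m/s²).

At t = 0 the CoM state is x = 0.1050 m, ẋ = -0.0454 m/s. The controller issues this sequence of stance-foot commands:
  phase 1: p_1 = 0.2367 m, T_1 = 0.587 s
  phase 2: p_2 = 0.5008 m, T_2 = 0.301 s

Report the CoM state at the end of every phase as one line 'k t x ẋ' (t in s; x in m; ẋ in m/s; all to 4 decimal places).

phase 1: p=0.2367, T=0.587, ωT=1.811541, cosh=3.141636, sinh=2.978233; start (x,ẋ)=(0.105000, -0.045400) → end (x,ẋ)=(-0.220867, -1.353102)
phase 2: p=0.5008, T=0.301, ωT=0.928916, cosh=1.463373, sinh=1.068391; start (x,ẋ)=(-0.220867, -1.353102) → end (x,ẋ)=(-1.023703, -4.359543)

1 0.5870 -0.2209 -1.3531
2 0.8880 -1.0237 -4.3595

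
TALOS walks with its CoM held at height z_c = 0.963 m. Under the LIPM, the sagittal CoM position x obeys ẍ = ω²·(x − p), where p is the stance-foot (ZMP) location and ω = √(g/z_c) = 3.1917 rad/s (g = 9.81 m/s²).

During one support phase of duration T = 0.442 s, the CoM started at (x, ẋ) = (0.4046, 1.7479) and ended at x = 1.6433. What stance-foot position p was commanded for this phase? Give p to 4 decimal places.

p = 0.2483

ωT = 3.1917·0.442 = 1.410731; cosh(ωT) = 2.171459, sinh(ωT) = 1.927494
x(T) = p + (x₀−p)·cosh(ωT) + (ẋ₀/ω)·sinh(ωT) ⇒ p·(1 − cosh) = x(T) − x₀·cosh − (ẋ₀/ω)·sinh
numerator   = 1.6433 − (0.4046)·2.171459 − (1.7479/3.1917)·1.927494 = -0.290843
denominator = 1 − 2.171459 = -1.171459
p = -0.290843 / -1.171459 = 0.2483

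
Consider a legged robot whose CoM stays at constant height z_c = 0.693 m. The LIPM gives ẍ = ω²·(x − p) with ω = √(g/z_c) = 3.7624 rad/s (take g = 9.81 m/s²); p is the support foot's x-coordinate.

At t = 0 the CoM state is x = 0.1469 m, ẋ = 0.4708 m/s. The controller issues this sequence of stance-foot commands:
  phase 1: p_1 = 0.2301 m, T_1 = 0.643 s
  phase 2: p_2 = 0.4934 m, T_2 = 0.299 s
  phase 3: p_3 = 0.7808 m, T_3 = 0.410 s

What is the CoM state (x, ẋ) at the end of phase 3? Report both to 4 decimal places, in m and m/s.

phase 1: p=0.2301, T=0.643, ωT=2.419223, cosh=5.663059, sinh=5.574068; start (x,ẋ)=(0.146900, 0.470800) → end (x,ẋ)=(0.456433, 0.921308)
phase 2: p=0.4934, T=0.299, ωT=1.124958, cosh=1.702376, sinh=1.377710; start (x,ẋ)=(0.456433, 0.921308) → end (x,ẋ)=(0.767831, 1.376794)
phase 3: p=0.7808, T=0.410, ωT=1.542584, cosh=2.445244, sinh=2.231416; start (x,ẋ)=(0.767831, 1.376794) → end (x,ẋ)=(1.565641, 3.257716)

x = 1.5656, ẋ = 3.2577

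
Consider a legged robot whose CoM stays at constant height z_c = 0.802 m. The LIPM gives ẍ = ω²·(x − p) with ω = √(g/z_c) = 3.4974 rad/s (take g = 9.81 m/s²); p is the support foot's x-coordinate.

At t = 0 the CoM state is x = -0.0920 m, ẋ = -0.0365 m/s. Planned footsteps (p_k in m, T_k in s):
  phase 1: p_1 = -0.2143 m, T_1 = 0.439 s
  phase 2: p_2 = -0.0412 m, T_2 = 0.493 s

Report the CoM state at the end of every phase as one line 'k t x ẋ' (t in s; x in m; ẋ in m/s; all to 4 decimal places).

phase 1: p=-0.2143, T=0.439, ωT=1.535359, cosh=2.429184, sinh=2.213806; start (x,ẋ)=(-0.092000, -0.036500) → end (x,ẋ)=(0.059685, 0.858250)
phase 2: p=-0.0412, T=0.493, ωT=1.724218, cosh=2.893224, sinh=2.714911; start (x,ẋ)=(0.059685, 0.858250) → end (x,ẋ)=(0.916914, 3.441029)

1 0.4390 0.0597 0.8583
2 0.9320 0.9169 3.4410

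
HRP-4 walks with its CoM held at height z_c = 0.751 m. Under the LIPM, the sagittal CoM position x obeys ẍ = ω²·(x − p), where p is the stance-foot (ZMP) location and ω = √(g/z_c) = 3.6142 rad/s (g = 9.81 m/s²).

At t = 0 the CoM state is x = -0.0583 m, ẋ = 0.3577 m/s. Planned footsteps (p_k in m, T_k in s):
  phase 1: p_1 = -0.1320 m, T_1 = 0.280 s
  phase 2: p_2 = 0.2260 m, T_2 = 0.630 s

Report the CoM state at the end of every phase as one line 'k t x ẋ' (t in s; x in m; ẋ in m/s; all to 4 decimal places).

phase 1: p=-0.1320, T=0.280, ωT=1.011976, cosh=1.557266, sinh=1.193766; start (x,ẋ)=(-0.058300, 0.357700) → end (x,ẋ)=(0.100918, 0.875013)
phase 2: p=0.2260, T=0.630, ωT=2.276946, cosh=4.924733, sinh=4.822135; start (x,ẋ)=(0.100918, 0.875013) → end (x,ẋ)=(0.777466, 2.129263)

1 0.2800 0.1009 0.8750
2 0.9100 0.7775 2.1293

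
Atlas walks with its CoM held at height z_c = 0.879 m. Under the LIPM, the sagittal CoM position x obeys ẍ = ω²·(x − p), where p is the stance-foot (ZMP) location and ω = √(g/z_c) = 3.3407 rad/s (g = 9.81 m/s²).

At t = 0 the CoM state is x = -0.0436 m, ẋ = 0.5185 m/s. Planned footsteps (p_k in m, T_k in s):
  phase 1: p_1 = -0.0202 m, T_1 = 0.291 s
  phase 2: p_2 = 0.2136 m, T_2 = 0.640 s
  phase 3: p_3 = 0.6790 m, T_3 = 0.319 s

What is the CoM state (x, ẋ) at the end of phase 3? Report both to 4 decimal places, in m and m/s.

x = 1.3288, ẋ = 2.7471

phase 1: p=-0.0202, T=0.291, ωT=0.972144, cosh=1.510938, sinh=1.132667; start (x,ẋ)=(-0.043600, 0.518500) → end (x,ẋ)=(0.120242, 0.694878)
phase 2: p=0.2136, T=0.640, ωT=2.138048, cosh=4.300374, sinh=4.182489; start (x,ẋ)=(0.120242, 0.694878) → end (x,ẋ)=(0.682099, 1.683796)
phase 3: p=0.6790, T=0.319, ωT=1.065683, cosh=1.623657, sinh=1.279165; start (x,ẋ)=(0.682099, 1.683796) → end (x,ẋ)=(1.328762, 2.747149)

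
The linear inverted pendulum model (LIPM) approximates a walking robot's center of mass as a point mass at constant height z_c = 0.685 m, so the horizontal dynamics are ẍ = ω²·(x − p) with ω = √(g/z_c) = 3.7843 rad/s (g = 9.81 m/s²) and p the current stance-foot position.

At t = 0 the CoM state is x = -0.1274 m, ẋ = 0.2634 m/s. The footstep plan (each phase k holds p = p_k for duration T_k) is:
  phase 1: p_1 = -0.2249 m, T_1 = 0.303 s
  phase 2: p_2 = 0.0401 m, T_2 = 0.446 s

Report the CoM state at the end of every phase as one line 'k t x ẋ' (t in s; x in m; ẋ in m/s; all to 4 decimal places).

phase 1: p=-0.2249, T=0.303, ωT=1.146643, cosh=1.732655, sinh=1.414953; start (x,ẋ)=(-0.127400, 0.263400) → end (x,ẋ)=(0.042519, 0.978456)
phase 2: p=0.0401, T=0.446, ωT=1.687798, cosh=2.796243, sinh=2.611316; start (x,ẋ)=(0.042519, 0.978456) → end (x,ẋ)=(0.722038, 2.759908)

1 0.3030 0.0425 0.9785
2 0.7490 0.7220 2.7599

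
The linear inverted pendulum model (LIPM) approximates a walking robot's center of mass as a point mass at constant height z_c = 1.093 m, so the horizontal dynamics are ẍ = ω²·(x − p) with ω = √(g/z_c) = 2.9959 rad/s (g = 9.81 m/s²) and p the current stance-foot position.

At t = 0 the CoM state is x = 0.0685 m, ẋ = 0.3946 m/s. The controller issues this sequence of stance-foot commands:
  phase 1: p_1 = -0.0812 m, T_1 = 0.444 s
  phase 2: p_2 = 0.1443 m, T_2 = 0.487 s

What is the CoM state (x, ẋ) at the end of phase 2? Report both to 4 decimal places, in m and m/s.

x = 1.9226, ẋ = 5.4814

phase 1: p=-0.0812, T=0.444, ωT=1.330180, cosh=2.023076, sinh=1.758646; start (x,ẋ)=(0.068500, 0.394600) → end (x,ẋ)=(0.453292, 1.587035)
phase 2: p=0.1443, T=0.487, ωT=1.459003, cosh=2.267069, sinh=2.034601; start (x,ẋ)=(0.453292, 1.587035) → end (x,ẋ)=(1.922606, 5.481363)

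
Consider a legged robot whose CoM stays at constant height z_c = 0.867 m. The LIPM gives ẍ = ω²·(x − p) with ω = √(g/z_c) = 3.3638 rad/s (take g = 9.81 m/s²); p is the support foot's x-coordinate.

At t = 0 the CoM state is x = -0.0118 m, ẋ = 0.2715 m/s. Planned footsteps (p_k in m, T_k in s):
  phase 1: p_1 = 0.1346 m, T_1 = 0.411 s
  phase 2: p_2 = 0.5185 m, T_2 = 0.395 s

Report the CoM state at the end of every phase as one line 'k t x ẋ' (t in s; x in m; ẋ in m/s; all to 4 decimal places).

1 0.4110 -0.0248 -0.3444
2 0.8060 -0.7589 -3.9043

phase 1: p=0.1346, T=0.411, ωT=1.382522, cosh=2.117942, sinh=1.866997; start (x,ẋ)=(-0.011800, 0.271500) → end (x,ẋ)=(-0.024777, -0.344401)
phase 2: p=0.5185, T=0.395, ωT=1.328701, cosh=2.020478, sinh=1.755657; start (x,ẋ)=(-0.024777, -0.344401) → end (x,ẋ)=(-0.758931, -3.904274)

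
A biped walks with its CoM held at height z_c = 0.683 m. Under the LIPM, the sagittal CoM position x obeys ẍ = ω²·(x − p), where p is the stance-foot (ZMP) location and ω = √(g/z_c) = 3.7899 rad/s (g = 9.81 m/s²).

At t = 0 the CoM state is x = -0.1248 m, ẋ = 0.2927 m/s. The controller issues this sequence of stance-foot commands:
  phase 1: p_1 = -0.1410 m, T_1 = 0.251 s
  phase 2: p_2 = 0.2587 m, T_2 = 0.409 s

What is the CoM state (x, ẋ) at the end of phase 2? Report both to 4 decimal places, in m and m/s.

x = -0.1580, ẋ = -1.2388

phase 1: p=-0.1410, T=0.251, ωT=0.951265, cosh=1.487617, sinh=1.101365; start (x,ẋ)=(-0.124800, 0.292700) → end (x,ẋ)=(-0.031840, 0.503045)
phase 2: p=0.2587, T=0.409, ωT=1.550069, cosh=2.462015, sinh=2.249781; start (x,ẋ)=(-0.031840, 0.503045) → end (x,ẋ)=(-0.157994, -1.238772)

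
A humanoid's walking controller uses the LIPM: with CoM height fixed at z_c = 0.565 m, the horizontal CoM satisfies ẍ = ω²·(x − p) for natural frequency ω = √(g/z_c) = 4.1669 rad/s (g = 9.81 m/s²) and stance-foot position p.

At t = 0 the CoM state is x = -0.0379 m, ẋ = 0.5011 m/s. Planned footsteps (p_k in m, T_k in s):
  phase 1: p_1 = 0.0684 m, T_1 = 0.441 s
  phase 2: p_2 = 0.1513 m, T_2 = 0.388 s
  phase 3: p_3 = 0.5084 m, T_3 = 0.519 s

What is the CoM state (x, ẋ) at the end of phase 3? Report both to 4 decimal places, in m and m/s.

phase 1: p=0.0684, T=0.441, ωT=1.837603, cosh=3.220331, sinh=3.061132; start (x,ẋ)=(-0.037900, 0.501100) → end (x,ẋ)=(0.094202, 0.257805)
phase 2: p=0.1513, T=0.388, ωT=1.616757, cosh=2.617636, sinh=2.419095; start (x,ẋ)=(0.094202, 0.257805) → end (x,ẋ)=(0.151508, 0.099288)
phase 3: p=0.5084, T=0.519, ωT=2.162621, cosh=4.404459, sinh=4.289436; start (x,ẋ)=(0.151508, 0.099288) → end (x,ẋ)=(-0.961310, -5.941658)

x = -0.9613, ẋ = -5.9417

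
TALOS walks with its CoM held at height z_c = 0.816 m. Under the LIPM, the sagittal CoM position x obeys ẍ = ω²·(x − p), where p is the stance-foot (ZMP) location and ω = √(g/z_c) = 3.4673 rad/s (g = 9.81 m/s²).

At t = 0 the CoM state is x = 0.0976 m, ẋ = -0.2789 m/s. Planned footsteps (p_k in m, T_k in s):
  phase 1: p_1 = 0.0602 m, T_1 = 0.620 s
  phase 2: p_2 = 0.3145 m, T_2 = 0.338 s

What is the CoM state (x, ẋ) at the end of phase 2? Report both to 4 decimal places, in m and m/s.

phase 1: p=0.0602, T=0.620, ωT=2.149726, cosh=4.349511, sinh=4.232995; start (x,ẋ)=(0.097600, -0.278900) → end (x,ẋ)=(-0.117619, -0.664156)
phase 2: p=0.3145, T=0.338, ωT=1.171947, cosh=1.769018, sinh=1.459255; start (x,ẋ)=(-0.117619, -0.664156) → end (x,ẋ)=(-0.729444, -3.361285)

x = -0.7294, ẋ = -3.3613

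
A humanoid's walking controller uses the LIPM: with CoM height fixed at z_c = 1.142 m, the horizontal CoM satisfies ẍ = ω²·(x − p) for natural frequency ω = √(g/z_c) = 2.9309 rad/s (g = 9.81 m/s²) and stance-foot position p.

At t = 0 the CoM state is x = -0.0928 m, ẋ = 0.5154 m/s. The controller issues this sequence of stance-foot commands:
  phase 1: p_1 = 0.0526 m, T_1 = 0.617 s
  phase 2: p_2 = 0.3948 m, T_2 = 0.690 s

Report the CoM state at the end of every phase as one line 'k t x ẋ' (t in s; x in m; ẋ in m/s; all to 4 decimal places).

1 0.6170 0.1192 0.3494
2 1.3070 -0.2223 -1.6556

phase 1: p=0.0526, T=0.617, ωT=1.808365, cosh=3.132194, sinh=2.968272; start (x,ẋ)=(-0.092800, 0.515400) → end (x,ẋ)=(0.119151, 0.349395)
phase 2: p=0.3948, T=0.690, ωT=2.022321, cosh=3.844095, sinh=3.711747; start (x,ẋ)=(0.119151, 0.349395) → end (x,ẋ)=(-0.222341, -1.655612)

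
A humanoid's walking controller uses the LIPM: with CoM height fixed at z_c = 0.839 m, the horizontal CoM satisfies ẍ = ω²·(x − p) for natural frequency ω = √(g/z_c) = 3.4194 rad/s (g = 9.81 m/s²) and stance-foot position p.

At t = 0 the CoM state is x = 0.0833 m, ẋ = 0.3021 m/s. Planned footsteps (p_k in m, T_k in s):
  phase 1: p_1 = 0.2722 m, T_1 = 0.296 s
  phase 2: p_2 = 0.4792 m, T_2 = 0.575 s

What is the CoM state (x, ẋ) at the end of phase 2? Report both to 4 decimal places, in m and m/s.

phase 1: p=0.2722, T=0.296, ωT=1.012142, cosh=1.557465, sinh=1.194025; start (x,ẋ)=(0.083300, 0.302100) → end (x,ẋ)=(0.083486, -0.300740)
phase 2: p=0.4792, T=0.575, ωT=1.966155, cosh=3.641576, sinh=3.501582; start (x,ẋ)=(0.083486, -0.300740) → end (x,ẋ)=(-1.269792, -5.833178)

x = -1.2698, ẋ = -5.8332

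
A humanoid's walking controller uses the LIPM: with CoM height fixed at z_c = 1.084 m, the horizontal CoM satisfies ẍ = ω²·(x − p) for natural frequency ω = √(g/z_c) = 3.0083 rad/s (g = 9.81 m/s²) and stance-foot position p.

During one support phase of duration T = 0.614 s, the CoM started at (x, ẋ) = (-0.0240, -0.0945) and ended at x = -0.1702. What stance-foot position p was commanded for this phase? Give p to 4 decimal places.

p = -0.0022

ωT = 3.0083·0.614 = 1.847096; cosh(ωT) = 3.249537, sinh(ωT) = 3.091842
x(T) = p + (x₀−p)·cosh(ωT) + (ẋ₀/ω)·sinh(ωT) ⇒ p·(1 − cosh) = x(T) − x₀·cosh − (ẋ₀/ω)·sinh
numerator   = -0.1702 − (-0.0240)·3.249537 − (-0.0945/3.0083)·3.091842 = 0.004913
denominator = 1 − 3.249537 = -2.249537
p = 0.004913 / -2.249537 = -0.0022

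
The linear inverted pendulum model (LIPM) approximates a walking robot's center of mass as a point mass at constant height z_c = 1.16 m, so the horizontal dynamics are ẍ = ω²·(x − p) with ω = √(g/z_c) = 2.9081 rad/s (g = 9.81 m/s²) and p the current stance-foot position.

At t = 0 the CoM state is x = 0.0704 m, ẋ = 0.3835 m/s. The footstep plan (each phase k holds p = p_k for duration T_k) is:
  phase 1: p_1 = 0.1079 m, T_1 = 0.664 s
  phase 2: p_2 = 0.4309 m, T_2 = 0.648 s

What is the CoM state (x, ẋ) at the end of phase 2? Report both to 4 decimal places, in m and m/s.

x = 1.4835, ẋ = 3.2145

phase 1: p=0.1079, T=0.664, ωT=1.930978, cosh=3.520630, sinh=3.375624; start (x,ẋ)=(0.070400, 0.383500) → end (x,ẋ)=(0.421030, 0.982037)
phase 2: p=0.4309, T=0.648, ωT=1.884449, cosh=3.367319, sinh=3.215406; start (x,ẋ)=(0.421030, 0.982037) → end (x,ẋ)=(1.483477, 3.214543)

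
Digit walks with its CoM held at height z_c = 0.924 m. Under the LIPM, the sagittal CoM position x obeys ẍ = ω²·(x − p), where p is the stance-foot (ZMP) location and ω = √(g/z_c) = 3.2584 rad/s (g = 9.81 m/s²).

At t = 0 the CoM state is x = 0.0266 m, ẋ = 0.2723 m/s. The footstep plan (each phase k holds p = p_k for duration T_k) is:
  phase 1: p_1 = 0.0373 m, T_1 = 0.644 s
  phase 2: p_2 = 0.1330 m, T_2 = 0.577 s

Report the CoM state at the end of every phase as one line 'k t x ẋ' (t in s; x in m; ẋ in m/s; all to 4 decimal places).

1 0.6440 0.3286 0.9868
2 1.2210 1.7581 5.3487

phase 1: p=0.0373, T=0.644, ωT=2.098410, cosh=4.137922, sinh=4.015271; start (x,ẋ)=(0.026600, 0.272300) → end (x,ẋ)=(0.328575, 0.986764)
phase 2: p=0.1330, T=0.577, ωT=1.880097, cosh=3.353357, sinh=3.200782; start (x,ẋ)=(0.328575, 0.986764) → end (x,ẋ)=(1.758148, 5.348707)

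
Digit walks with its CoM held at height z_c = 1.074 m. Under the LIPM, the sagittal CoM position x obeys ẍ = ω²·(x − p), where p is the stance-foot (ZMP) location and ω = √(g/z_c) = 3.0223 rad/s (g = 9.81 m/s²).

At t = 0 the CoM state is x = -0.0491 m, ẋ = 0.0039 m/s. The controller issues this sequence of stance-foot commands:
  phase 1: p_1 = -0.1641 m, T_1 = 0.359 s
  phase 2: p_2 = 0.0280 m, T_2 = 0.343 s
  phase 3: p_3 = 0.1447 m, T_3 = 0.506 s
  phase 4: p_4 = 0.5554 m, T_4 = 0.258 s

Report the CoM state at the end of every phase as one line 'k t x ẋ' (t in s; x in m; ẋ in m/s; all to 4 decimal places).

phase 1: p=-0.1641, T=0.359, ωT=1.085006, cosh=1.648678, sinh=1.310778; start (x,ẋ)=(-0.049100, 0.003900) → end (x,ẋ)=(0.027189, 0.462010)
phase 2: p=0.0280, T=0.343, ωT=1.036649, cosh=1.587197, sinh=1.232555; start (x,ẋ)=(0.027189, 0.462010) → end (x,ẋ)=(0.215131, 0.730281)
phase 3: p=0.1447, T=0.506, ωT=1.529284, cosh=2.415781, sinh=2.199090; start (x,ẋ)=(0.215131, 0.730281) → end (x,ẋ)=(0.846213, 2.232302)
phase 4: p=0.5554, T=0.258, ωT=0.779753, cosh=1.319727, sinh=0.861208; start (x,ẋ)=(0.846213, 2.232302) → end (x,ẋ)=(1.575290, 3.702964)

1 0.3590 0.0272 0.4620
2 0.7020 0.2151 0.7303
3 1.2080 0.8462 2.2323
4 1.4660 1.5753 3.7030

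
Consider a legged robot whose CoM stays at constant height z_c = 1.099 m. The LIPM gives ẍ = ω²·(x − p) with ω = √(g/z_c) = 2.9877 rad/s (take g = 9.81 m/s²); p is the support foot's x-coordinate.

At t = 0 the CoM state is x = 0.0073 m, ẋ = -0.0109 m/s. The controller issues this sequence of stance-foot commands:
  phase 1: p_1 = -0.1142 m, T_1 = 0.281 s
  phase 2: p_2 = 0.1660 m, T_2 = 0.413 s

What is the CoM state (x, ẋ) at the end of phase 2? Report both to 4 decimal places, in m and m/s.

x = 0.1205, ẋ = 0.0607

phase 1: p=-0.1142, T=0.281, ωT=0.839544, cosh=1.373609, sinh=0.941701; start (x,ẋ)=(0.007300, -0.010900) → end (x,ẋ)=(0.049258, 0.326870)
phase 2: p=0.1660, T=0.413, ωT=1.233920, cosh=1.862908, sinh=1.571759; start (x,ẋ)=(0.049258, 0.326870) → end (x,ẋ)=(0.120479, 0.060715)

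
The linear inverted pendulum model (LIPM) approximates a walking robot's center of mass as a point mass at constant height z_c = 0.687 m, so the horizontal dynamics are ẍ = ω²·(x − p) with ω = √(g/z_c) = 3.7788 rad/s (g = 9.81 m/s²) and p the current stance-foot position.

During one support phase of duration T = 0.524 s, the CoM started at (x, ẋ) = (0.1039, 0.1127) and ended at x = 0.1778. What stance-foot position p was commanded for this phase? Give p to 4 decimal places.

ωT = 3.7788·0.524 = 1.980091; cosh(ωT) = 3.690730, sinh(ωT) = 3.552673
x(T) = p + (x₀−p)·cosh(ωT) + (ẋ₀/ω)·sinh(ωT) ⇒ p·(1 − cosh) = x(T) − x₀·cosh − (ẋ₀/ω)·sinh
numerator   = 0.1778 − (0.1039)·3.690730 − (0.1127/3.7788)·3.552673 = -0.311623
denominator = 1 − 3.690730 = -2.690730
p = -0.311623 / -2.690730 = 0.1158

p = 0.1158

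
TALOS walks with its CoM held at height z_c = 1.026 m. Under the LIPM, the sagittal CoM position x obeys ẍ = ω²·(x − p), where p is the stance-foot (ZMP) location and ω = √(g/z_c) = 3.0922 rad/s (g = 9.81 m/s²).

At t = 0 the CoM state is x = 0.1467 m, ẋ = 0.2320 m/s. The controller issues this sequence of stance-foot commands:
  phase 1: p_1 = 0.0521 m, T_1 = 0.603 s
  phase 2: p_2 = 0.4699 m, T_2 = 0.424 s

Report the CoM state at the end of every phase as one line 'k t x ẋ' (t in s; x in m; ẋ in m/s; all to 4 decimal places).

phase 1: p=0.0521, T=0.603, ωT=1.864597, cosh=3.304145, sinh=3.149187; start (x,ẋ)=(0.146700, 0.232000) → end (x,ẋ)=(0.600948, 1.687768)
phase 2: p=0.4699, T=0.424, ωT=1.311093, cosh=1.989876, sinh=1.720350; start (x,ẋ)=(0.600948, 1.687768) → end (x,ẋ)=(1.669661, 4.055580)

1 0.6030 0.6009 1.6878
2 1.0270 1.6697 4.0556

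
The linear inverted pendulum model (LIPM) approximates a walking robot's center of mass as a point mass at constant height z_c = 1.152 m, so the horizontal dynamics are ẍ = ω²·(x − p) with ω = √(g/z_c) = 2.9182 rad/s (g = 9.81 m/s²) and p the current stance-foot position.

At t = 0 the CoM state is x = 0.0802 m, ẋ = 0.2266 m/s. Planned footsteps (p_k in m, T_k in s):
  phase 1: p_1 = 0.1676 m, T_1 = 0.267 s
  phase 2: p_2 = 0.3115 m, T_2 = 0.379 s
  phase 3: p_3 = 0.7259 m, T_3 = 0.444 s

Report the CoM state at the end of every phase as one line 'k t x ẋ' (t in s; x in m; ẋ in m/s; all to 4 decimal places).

1 0.2670 0.1191 0.0795
2 0.6460 0.0256 -0.6222
3 1.0900 -1.0095 -4.6753

phase 1: p=0.1676, T=0.267, ωT=0.779159, cosh=1.319215, sinh=0.860424; start (x,ẋ)=(0.080200, 0.226600) → end (x,ẋ)=(0.119113, 0.079483)
phase 2: p=0.3115, T=0.379, ωT=1.105998, cosh=1.676560, sinh=1.345679; start (x,ẋ)=(0.119113, 0.079483) → end (x,ẋ)=(0.025604, -0.622239)
phase 3: p=0.7259, T=0.444, ωT=1.295681, cosh=1.963597, sinh=1.689885; start (x,ẋ)=(0.025604, -0.622239) → end (x,ẋ)=(-1.009529, -4.675284)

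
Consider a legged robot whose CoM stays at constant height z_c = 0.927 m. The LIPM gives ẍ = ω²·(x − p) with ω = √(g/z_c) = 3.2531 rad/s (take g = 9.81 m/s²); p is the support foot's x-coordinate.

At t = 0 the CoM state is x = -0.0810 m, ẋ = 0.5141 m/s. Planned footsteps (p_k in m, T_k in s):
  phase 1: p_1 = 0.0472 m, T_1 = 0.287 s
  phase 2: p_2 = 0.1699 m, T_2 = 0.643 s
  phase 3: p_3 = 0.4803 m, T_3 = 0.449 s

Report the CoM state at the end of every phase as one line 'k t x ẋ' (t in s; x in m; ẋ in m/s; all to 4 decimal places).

phase 1: p=0.0472, T=0.287, ωT=0.933640, cosh=1.468436, sinh=1.075315; start (x,ẋ)=(-0.081000, 0.514100) → end (x,ẋ)=(0.028883, 0.306465)
phase 2: p=0.1699, T=0.643, ωT=2.091743, cosh=4.111247, sinh=3.987775; start (x,ẋ)=(0.028883, 0.306465) → end (x,ẋ)=(-0.034180, -0.569410)
phase 3: p=0.4803, T=0.449, ωT=1.460642, cosh=2.270406, sinh=2.038319; start (x,ẋ)=(-0.034180, -0.569410) → end (x,ẋ)=(-1.044557, -4.704231)

1 0.2870 0.0289 0.3065
2 0.9300 -0.0342 -0.5694
3 1.3790 -1.0446 -4.7042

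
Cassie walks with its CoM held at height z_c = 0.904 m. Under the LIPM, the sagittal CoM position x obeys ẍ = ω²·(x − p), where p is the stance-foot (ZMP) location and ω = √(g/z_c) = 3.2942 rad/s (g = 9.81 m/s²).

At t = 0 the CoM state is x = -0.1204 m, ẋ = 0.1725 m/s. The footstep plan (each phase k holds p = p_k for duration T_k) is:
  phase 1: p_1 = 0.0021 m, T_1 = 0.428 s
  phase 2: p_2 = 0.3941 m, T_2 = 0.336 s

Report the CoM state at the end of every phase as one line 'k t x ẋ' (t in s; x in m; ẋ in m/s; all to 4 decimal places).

1 0.4280 -0.1629 -0.4028
2 0.7640 -0.7051 -3.1474

phase 1: p=0.0021, T=0.428, ωT=1.409918, cosh=2.169891, sinh=1.925727; start (x,ẋ)=(-0.120400, 0.172500) → end (x,ẋ)=(-0.162871, -0.402801)
phase 2: p=0.3941, T=0.336, ωT=1.106851, cosh=1.677709, sinh=1.347110; start (x,ẋ)=(-0.162871, -0.402801) → end (x,ẋ)=(-0.705055, -3.147427)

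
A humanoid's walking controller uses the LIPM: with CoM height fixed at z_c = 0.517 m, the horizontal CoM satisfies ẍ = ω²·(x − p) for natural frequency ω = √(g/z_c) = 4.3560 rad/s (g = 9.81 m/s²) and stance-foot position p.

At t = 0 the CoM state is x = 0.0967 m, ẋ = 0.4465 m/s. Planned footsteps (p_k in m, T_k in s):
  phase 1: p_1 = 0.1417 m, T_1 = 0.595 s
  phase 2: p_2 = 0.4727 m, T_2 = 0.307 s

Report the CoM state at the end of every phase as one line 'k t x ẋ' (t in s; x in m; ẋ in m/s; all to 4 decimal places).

phase 1: p=0.1417, T=0.595, ωT=2.591820, cosh=6.714469, sinh=6.639585; start (x,ẋ)=(0.096700, 0.446500) → end (x,ẋ)=(0.520122, 1.696519)
phase 2: p=0.4727, T=0.307, ωT=1.337292, cosh=2.035636, sinh=1.773080; start (x,ẋ)=(0.520122, 1.696519) → end (x,ẋ)=(1.259789, 3.819757)

1 0.5950 0.5201 1.6965
2 0.9020 1.2598 3.8198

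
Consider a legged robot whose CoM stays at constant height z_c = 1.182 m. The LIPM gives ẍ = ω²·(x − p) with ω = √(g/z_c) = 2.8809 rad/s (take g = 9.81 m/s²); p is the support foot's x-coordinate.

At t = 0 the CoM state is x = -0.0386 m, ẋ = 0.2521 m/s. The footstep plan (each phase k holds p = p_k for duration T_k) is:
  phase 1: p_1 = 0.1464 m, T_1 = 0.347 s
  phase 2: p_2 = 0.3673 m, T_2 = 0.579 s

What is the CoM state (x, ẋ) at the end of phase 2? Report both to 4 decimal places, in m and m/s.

phase 1: p=0.1464, T=0.347, ωT=0.999672, cosh=1.542696, sinh=1.174696; start (x,ẋ)=(-0.038600, 0.252100) → end (x,ẋ)=(-0.036204, -0.237160)
phase 2: p=0.3673, T=0.579, ωT=1.668041, cosh=2.745194, sinh=2.556578; start (x,ẋ)=(-0.036204, -0.237160) → end (x,ẋ)=(-0.950858, -3.622957)

x = -0.9509, ẋ = -3.6230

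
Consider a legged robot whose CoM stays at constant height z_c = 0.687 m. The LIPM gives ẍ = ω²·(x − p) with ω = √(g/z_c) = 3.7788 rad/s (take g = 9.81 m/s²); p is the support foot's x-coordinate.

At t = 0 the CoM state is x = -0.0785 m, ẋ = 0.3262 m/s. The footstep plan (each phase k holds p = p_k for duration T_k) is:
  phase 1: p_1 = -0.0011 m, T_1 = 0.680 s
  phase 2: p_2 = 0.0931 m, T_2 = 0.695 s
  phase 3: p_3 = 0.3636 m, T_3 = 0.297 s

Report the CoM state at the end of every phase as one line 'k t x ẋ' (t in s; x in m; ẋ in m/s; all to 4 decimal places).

phase 1: p=-0.0011, T=0.680, ωT=2.569584, cosh=6.568479, sinh=6.491911; start (x,ẋ)=(-0.078500, 0.326200) → end (x,ẋ)=(0.050906, 0.243889)
phase 2: p=0.0931, T=0.695, ωT=2.626266, cosh=6.947205, sinh=6.874857; start (x,ẋ)=(0.050906, 0.243889) → end (x,ẋ)=(0.243680, 0.598191)
phase 3: p=0.3636, T=0.297, ωT=1.122304, cosh=1.698726, sinh=1.373197; start (x,ẋ)=(0.243680, 0.598191) → end (x,ẋ)=(0.377268, 0.393893)

1 0.6800 0.0509 0.2439
2 1.3750 0.2437 0.5982
3 1.6720 0.3773 0.3939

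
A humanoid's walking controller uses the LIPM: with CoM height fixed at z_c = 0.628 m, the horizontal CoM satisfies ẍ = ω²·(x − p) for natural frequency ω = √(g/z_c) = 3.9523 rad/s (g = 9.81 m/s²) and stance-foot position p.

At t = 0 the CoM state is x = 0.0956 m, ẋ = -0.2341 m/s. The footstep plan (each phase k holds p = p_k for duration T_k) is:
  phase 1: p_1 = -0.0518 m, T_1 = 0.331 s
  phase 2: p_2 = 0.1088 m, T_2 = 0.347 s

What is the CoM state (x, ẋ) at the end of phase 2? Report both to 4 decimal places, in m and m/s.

x = 0.4218, ẋ = 1.3421

phase 1: p=-0.0518, T=0.331, ωT=1.308211, cosh=1.984927, sinh=1.714624; start (x,ẋ)=(0.095600, -0.234100) → end (x,ẋ)=(0.139219, 0.534215)
phase 2: p=0.1088, T=0.347, ωT=1.371448, cosh=2.097396, sinh=1.843657; start (x,ẋ)=(0.139219, 0.534215) → end (x,ẋ)=(0.421799, 1.342113)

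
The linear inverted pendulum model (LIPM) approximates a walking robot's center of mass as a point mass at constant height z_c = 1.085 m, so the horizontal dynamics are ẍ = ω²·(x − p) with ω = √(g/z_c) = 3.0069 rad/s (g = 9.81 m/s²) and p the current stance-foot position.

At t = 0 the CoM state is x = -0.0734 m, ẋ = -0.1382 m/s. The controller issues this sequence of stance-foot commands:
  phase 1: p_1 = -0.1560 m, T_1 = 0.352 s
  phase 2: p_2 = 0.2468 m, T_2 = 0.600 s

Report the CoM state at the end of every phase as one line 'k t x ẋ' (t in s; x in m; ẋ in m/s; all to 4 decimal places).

phase 1: p=-0.1560, T=0.352, ωT=1.058429, cosh=1.614420, sinh=1.267419; start (x,ẋ)=(-0.073400, -0.138200) → end (x,ẋ)=(-0.080901, 0.091676)
phase 2: p=0.2468, T=0.600, ωT=1.804140, cosh=3.119680, sinh=2.955064; start (x,ẋ)=(-0.080901, 0.091676) → end (x,ẋ)=(-0.685426, -2.625812)

1 0.3520 -0.0809 0.0917
2 0.9520 -0.6854 -2.6258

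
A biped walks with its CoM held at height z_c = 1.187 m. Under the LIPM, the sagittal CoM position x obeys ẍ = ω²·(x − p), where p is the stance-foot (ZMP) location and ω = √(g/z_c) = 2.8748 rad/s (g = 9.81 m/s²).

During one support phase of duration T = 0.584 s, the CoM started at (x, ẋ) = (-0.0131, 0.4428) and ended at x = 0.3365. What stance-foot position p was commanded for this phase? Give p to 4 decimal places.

ωT = 2.8748·0.584 = 1.678883; cosh(ωT) = 2.773075, sinh(ωT) = 2.586492
x(T) = p + (x₀−p)·cosh(ωT) + (ẋ₀/ω)·sinh(ωT) ⇒ p·(1 − cosh) = x(T) − x₀·cosh − (ẋ₀/ω)·sinh
numerator   = 0.3365 − (-0.0131)·2.773075 − (0.4428/2.8748)·2.586492 = -0.025565
denominator = 1 − 2.773075 = -1.773075
p = -0.025565 / -1.773075 = 0.0144

p = 0.0144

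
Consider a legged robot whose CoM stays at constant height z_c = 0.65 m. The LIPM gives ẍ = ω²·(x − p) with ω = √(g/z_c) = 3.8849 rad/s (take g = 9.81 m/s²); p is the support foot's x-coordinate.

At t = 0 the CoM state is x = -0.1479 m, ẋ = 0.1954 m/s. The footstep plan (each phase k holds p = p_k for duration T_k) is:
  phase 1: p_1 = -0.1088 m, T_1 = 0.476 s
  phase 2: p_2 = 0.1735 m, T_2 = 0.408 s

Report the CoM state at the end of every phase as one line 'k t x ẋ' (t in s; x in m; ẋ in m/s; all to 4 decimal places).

1 0.4760 -0.0803 0.1655
2 0.8840 -0.3720 -1.8833

phase 1: p=-0.1088, T=0.476, ωT=1.849212, cosh=3.256087, sinh=3.098726; start (x,ẋ)=(-0.147900, 0.195400) → end (x,ẋ)=(-0.080255, 0.165544)
phase 2: p=0.1735, T=0.408, ωT=1.585039, cosh=2.542211, sinh=2.337271; start (x,ẋ)=(-0.080255, 0.165544) → end (x,ẋ)=(-0.372004, -1.883268)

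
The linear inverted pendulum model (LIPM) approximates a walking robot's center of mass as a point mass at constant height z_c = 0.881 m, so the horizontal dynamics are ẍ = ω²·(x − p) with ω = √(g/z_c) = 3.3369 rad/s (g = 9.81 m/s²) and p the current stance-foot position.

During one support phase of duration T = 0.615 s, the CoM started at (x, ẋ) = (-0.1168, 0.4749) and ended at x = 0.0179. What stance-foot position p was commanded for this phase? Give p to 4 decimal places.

ωT = 3.3369·0.615 = 2.052194; cosh(ωT) = 3.956706, sinh(ωT) = 3.828253
x(T) = p + (x₀−p)·cosh(ωT) + (ẋ₀/ω)·sinh(ωT) ⇒ p·(1 − cosh) = x(T) − x₀·cosh − (ẋ₀/ω)·sinh
numerator   = 0.0179 − (-0.1168)·3.956706 − (0.4749/3.3369)·3.828253 = -0.064785
denominator = 1 − 3.956706 = -2.956706
p = -0.064785 / -2.956706 = 0.0219

p = 0.0219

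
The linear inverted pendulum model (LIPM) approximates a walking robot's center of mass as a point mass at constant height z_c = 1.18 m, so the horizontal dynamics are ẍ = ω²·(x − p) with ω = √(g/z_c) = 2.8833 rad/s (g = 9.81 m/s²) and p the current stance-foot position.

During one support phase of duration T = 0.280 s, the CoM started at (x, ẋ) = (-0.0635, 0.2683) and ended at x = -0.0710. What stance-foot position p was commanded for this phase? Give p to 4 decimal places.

p = 0.2012

ωT = 2.8833·0.280 = 0.807324; cosh(ωT) = 1.343975, sinh(ωT) = 0.897925
x(T) = p + (x₀−p)·cosh(ωT) + (ẋ₀/ω)·sinh(ωT) ⇒ p·(1 − cosh) = x(T) − x₀·cosh − (ẋ₀/ω)·sinh
numerator   = -0.0710 − (-0.0635)·1.343975 − (0.2683/2.8833)·0.897925 = -0.069212
denominator = 1 − 1.343975 = -0.343975
p = -0.069212 / -0.343975 = 0.2012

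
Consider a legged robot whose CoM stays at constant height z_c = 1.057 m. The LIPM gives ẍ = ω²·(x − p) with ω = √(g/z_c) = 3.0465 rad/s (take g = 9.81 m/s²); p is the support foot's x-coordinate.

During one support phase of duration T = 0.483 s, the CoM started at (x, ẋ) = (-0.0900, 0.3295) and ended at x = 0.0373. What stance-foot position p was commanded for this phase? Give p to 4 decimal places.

p = -0.0159

ωT = 3.0465·0.483 = 1.471459; cosh(ωT) = 2.292589, sinh(ωT) = 2.062999
x(T) = p + (x₀−p)·cosh(ωT) + (ẋ₀/ω)·sinh(ωT) ⇒ p·(1 − cosh) = x(T) − x₀·cosh − (ẋ₀/ω)·sinh
numerator   = 0.0373 − (-0.0900)·2.292589 − (0.3295/3.0465)·2.062999 = 0.020505
denominator = 1 − 2.292589 = -1.292589
p = 0.020505 / -1.292589 = -0.0159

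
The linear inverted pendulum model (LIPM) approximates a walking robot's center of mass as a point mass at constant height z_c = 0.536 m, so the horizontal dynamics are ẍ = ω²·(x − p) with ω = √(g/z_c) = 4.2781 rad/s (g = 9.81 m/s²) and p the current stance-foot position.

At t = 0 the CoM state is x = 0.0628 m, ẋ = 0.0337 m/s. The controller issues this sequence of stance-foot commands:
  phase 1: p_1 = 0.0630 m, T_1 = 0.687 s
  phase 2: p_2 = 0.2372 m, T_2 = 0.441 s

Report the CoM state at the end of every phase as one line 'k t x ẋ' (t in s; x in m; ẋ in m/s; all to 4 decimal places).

phase 1: p=0.0630, T=0.687, ωT=2.939055, cosh=9.475445, sinh=9.422529; start (x,ẋ)=(0.062800, 0.033700) → end (x,ẋ)=(0.135329, 0.311260)
phase 2: p=0.2372, T=0.441, ωT=1.886642, cosh=3.374379, sinh=3.222799; start (x,ẋ)=(0.135329, 0.311260) → end (x,ẋ)=(0.127930, -0.354228)

1 0.6870 0.1353 0.3113
2 1.1280 0.1279 -0.3542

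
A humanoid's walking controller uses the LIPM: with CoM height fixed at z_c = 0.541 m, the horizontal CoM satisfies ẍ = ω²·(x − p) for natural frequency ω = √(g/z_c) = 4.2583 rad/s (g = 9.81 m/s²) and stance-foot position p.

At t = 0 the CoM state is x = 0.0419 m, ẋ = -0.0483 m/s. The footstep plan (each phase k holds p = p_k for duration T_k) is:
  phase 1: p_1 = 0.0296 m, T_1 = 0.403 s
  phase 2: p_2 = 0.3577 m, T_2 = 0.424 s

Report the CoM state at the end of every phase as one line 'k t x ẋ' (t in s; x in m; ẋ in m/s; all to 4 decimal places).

phase 1: p=0.0296, T=0.403, ωT=1.716095, cosh=2.871265, sinh=2.691498; start (x,ẋ)=(0.041900, -0.048300) → end (x,ẋ)=(0.034388, 0.002291)
phase 2: p=0.3577, T=0.424, ωT=1.805519, cosh=3.123759, sinh=2.959370; start (x,ẋ)=(0.034388, 0.002291) → end (x,ẋ)=(-0.650657, -4.067184)

1 0.4030 0.0344 0.0023
2 0.8270 -0.6507 -4.0672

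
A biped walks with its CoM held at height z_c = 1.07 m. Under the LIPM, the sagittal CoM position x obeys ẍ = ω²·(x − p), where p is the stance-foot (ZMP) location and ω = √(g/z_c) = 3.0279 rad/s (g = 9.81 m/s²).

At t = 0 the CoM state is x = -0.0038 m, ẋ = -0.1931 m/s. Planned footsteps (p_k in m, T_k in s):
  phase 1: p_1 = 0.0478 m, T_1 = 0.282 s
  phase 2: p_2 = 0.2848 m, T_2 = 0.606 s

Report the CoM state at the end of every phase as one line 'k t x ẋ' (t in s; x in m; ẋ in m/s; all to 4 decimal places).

1 0.2820 -0.0851 -0.4181
2 0.8880 -1.3248 -4.7618

phase 1: p=0.0478, T=0.282, ωT=0.853868, cosh=1.387239, sinh=0.961474; start (x,ẋ)=(-0.003800, -0.193100) → end (x,ẋ)=(-0.085098, -0.418096)
phase 2: p=0.2848, T=0.606, ωT=1.834907, cosh=3.212091, sinh=3.052463; start (x,ẋ)=(-0.085098, -0.418096) → end (x,ẋ)=(-1.324835, -4.761767)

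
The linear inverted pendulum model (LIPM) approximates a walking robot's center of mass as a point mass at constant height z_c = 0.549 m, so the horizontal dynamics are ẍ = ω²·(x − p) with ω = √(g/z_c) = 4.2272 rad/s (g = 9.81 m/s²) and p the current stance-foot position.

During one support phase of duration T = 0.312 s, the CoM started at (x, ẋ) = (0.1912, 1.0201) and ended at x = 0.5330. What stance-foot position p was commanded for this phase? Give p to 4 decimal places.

p = 0.2680

ωT = 4.2272·0.312 = 1.318886; cosh(ωT) = 2.003344, sinh(ωT) = 1.735911
x(T) = p + (x₀−p)·cosh(ωT) + (ẋ₀/ω)·sinh(ωT) ⇒ p·(1 − cosh) = x(T) − x₀·cosh − (ẋ₀/ω)·sinh
numerator   = 0.5330 − (0.1912)·2.003344 − (1.0201/4.2272)·1.735911 = -0.268946
denominator = 1 − 2.003344 = -1.003344
p = -0.268946 / -1.003344 = 0.2680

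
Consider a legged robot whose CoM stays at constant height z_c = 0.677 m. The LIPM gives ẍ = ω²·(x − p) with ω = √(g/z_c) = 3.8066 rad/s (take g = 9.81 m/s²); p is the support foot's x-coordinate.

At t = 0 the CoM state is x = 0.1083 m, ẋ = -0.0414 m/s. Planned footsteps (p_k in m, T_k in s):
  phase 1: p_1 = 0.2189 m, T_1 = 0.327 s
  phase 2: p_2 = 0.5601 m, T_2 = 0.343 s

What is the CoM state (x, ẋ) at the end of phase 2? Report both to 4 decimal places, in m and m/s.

phase 1: p=0.2189, T=0.327, ωT=1.244758, cosh=1.880053, sinh=1.592042; start (x,ẋ)=(0.108300, -0.041400) → end (x,ẋ)=(-0.006349, -0.748100)
phase 2: p=0.5601, T=0.343, ωT=1.305664, cosh=1.980565, sinh=1.709573; start (x,ẋ)=(-0.006349, -0.748100) → end (x,ẋ)=(-0.897766, -5.167915)

x = -0.8978, ẋ = -5.1679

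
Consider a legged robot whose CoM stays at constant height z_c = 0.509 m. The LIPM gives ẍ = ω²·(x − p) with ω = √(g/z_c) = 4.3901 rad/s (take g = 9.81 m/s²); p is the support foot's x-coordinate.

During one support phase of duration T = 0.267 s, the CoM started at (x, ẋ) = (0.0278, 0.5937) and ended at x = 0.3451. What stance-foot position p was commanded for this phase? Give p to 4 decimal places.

ωT = 4.3901·0.267 = 1.172157; cosh(ωT) = 1.769324, sinh(ωT) = 1.459625
x(T) = p + (x₀−p)·cosh(ωT) + (ẋ₀/ω)·sinh(ωT) ⇒ p·(1 − cosh) = x(T) − x₀·cosh − (ẋ₀/ω)·sinh
numerator   = 0.3451 − (0.0278)·1.769324 − (0.5937/4.3901)·1.459625 = 0.098519
denominator = 1 − 1.769324 = -0.769324
p = 0.098519 / -0.769324 = -0.1281

p = -0.1281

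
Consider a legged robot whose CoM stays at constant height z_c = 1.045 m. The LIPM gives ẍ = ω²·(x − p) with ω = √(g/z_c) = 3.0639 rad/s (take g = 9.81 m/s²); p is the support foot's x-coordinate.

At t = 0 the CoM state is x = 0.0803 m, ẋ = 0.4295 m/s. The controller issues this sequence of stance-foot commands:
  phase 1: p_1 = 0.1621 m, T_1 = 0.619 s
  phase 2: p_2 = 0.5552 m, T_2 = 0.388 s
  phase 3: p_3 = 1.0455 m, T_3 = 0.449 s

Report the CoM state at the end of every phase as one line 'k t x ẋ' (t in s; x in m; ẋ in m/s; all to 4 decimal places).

phase 1: p=0.1621, T=0.619, ωT=1.896554, cosh=3.406490, sinh=3.256405; start (x,ẋ)=(0.080300, 0.429500) → end (x,ẋ)=(0.339935, 0.646944)
phase 2: p=0.5552, T=0.388, ωT=1.188793, cosh=1.793853, sinh=1.489264; start (x,ẋ)=(0.339935, 0.646944) → end (x,ẋ)=(0.483505, 0.178276)
phase 3: p=1.0455, T=0.449, ωT=1.375691, cosh=2.105238, sinh=1.852573; start (x,ẋ)=(0.483505, 0.178276) → end (x,ẋ)=(-0.029840, -2.814626)

1 0.6190 0.3399 0.6469
2 1.0070 0.4835 0.1783
3 1.4560 -0.0298 -2.8146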